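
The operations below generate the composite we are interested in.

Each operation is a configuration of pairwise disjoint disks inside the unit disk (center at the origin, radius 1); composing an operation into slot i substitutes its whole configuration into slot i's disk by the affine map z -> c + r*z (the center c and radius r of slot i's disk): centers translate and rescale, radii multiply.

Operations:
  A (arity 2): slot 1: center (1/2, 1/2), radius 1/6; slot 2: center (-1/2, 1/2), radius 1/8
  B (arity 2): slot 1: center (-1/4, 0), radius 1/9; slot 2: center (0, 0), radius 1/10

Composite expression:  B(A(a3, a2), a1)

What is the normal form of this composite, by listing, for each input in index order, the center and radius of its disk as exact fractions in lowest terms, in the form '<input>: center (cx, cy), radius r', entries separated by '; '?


a1: center (0, 0), radius 1/10; a2: center (-11/36, 1/18), radius 1/72; a3: center (-7/36, 1/18), radius 1/54

Follow each a-input down from B: c' goes to c + r*c', radius to r*r'.
tracing a3 down its 2-map path: center (-7/36, 1/18), radius 1/54
tracing a2 down its 2-map path: center (-11/36, 1/18), radius 1/72
tracing a1 down its 1-map path: center (0, 0), radius 1/10


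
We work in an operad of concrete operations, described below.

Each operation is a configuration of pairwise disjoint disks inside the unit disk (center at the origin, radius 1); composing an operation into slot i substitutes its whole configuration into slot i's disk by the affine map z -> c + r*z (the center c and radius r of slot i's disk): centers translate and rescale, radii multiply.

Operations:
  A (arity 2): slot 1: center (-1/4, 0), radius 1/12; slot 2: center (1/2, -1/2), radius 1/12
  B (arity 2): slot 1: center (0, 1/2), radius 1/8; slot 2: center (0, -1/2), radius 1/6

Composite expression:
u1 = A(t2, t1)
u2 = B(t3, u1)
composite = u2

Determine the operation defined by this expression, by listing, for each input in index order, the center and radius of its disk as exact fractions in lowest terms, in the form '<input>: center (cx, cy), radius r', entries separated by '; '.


t1: center (1/12, -7/12), radius 1/72; t2: center (-1/24, -1/2), radius 1/72; t3: center (0, 1/2), radius 1/8

Each t-disk chains the slot maps above it in B; radii multiply.
for t3, the 1-step affine chain lands on center (0, 1/2), radius 1/8
for t2, the 2-step affine chain lands on center (-1/24, -1/2), radius 1/72
for t1, the 2-step affine chain lands on center (1/12, -7/12), radius 1/72


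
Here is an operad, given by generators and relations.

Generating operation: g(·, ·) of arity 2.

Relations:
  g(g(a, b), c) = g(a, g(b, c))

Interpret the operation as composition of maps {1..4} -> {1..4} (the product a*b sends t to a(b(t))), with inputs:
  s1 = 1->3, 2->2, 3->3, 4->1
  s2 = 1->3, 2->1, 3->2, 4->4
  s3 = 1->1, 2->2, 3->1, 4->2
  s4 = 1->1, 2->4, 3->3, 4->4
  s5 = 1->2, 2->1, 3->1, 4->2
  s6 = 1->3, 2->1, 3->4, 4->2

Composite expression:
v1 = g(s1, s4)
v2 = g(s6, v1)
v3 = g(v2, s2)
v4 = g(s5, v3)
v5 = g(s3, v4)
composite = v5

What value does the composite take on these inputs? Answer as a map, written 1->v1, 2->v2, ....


g(s1, s4) = 1->3, 2->1, 3->3, 4->1
g(s6, g(s1, s4)) = 1->4, 2->3, 3->4, 4->3
g(g(s6, g(s1, s4)), s2) = 1->4, 2->4, 3->3, 4->3
g(s5, g(g(s6, g(s1, s4)), s2)) = 1->2, 2->2, 3->1, 4->1
g(s3, g(s5, g(g(s6, g(s1, s4)), s2))) = 1->2, 2->2, 3->1, 4->1

1->2, 2->2, 3->1, 4->1


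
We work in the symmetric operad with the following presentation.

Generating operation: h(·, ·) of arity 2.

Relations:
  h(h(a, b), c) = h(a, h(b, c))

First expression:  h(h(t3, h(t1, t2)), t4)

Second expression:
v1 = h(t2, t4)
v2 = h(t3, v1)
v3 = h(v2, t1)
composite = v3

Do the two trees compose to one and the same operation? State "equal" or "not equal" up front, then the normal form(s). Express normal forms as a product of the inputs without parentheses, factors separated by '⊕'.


not equal; the first gives t3 ⊕ t1 ⊕ t2 ⊕ t4 and the second t3 ⊕ t2 ⊕ t4 ⊕ t1


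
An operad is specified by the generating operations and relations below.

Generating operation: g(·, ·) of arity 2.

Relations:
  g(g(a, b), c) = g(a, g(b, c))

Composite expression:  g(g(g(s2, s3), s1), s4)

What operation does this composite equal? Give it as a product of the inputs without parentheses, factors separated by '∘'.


s2 ∘ s3 ∘ s1 ∘ s4

Key point: g is associative — brackets drop, the s-order remains.
g(s2, s3) reduces to s2 ∘ s3
g(g(s2, s3), s1) reduces to s2 ∘ s3 ∘ s1
g(g(g(s2, s3), s1), s4) reduces to s2 ∘ s3 ∘ s1 ∘ s4


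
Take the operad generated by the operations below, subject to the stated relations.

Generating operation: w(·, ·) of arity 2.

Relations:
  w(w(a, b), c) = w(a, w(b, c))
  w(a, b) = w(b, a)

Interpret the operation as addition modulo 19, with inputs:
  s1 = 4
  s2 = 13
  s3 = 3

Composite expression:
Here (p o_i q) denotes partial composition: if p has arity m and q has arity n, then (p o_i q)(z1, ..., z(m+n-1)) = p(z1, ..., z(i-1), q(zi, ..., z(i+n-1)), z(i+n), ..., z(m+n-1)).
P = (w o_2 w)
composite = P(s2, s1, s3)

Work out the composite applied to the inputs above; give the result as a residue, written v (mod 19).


w(s1, s3) = 7
w(s2, w(s1, s3)) = 1

1 (mod 19)


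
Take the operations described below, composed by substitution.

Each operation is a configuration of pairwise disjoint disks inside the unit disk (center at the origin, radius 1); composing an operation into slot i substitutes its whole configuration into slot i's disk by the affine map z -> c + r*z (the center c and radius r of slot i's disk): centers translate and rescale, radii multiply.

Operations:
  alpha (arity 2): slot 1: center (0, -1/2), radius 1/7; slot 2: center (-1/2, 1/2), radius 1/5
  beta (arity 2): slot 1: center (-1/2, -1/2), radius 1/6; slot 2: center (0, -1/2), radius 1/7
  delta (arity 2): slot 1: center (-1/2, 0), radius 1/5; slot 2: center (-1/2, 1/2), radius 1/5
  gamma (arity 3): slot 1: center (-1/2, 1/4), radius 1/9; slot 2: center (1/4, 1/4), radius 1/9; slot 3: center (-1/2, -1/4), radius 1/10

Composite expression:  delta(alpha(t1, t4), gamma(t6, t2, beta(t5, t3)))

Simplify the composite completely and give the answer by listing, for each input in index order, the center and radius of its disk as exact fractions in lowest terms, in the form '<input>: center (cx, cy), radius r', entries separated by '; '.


t1: center (-1/2, -1/10), radius 1/35; t2: center (-9/20, 11/20), radius 1/45; t3: center (-3/5, 11/25), radius 1/350; t4: center (-3/5, 1/10), radius 1/25; t5: center (-61/100, 11/25), radius 1/300; t6: center (-3/5, 11/20), radius 1/45


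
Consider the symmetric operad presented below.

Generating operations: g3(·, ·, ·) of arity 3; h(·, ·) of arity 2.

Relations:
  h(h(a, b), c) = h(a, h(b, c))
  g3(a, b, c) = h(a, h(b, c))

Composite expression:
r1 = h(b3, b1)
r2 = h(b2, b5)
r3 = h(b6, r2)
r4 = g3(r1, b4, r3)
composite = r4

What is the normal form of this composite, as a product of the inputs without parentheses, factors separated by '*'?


b3 * b1 * b4 * b6 * b2 * b5

The g3-tree's shape is irrelevant; the b-reading-order decides.
h(b3, b1) reduces to b3 * b1
h(b2, b5) reduces to b2 * b5
h(b6, h(b2, b5)) reduces to b6 * b2 * b5
g3(h(b3, b1), b4, h(b6, h(b2, b5))) reduces to b3 * b1 * b4 * b6 * b2 * b5


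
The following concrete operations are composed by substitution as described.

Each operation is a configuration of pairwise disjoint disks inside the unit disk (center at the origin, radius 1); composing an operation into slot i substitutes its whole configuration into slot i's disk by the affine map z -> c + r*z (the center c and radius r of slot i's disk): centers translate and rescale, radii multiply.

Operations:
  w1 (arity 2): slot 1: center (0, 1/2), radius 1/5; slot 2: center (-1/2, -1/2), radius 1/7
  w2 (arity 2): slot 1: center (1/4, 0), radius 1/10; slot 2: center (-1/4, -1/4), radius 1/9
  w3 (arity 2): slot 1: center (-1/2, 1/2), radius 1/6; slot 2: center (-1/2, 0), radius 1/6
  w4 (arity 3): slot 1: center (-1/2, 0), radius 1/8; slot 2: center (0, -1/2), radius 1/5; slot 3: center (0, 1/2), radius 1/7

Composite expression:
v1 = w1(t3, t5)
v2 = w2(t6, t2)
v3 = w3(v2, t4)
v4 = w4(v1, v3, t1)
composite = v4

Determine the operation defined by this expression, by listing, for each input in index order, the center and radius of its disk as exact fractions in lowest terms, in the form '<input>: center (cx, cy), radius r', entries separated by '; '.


Affine substitution under w4: radii multiply and t-centers shift.
t3 passes through 2 substitutions, ending at center (-1/2, 1/16), radius 1/40
t5 passes through 2 substitutions, ending at center (-9/16, -1/16), radius 1/56
t6 passes through 3 substitutions, ending at center (-11/120, -2/5), radius 1/300
t2 passes through 3 substitutions, ending at center (-13/120, -49/120), radius 1/270
t4 passes through 2 substitutions, ending at center (-1/10, -1/2), radius 1/30
t1 passes through 1 substitution, ending at center (0, 1/2), radius 1/7

t1: center (0, 1/2), radius 1/7; t2: center (-13/120, -49/120), radius 1/270; t3: center (-1/2, 1/16), radius 1/40; t4: center (-1/10, -1/2), radius 1/30; t5: center (-9/16, -1/16), radius 1/56; t6: center (-11/120, -2/5), radius 1/300


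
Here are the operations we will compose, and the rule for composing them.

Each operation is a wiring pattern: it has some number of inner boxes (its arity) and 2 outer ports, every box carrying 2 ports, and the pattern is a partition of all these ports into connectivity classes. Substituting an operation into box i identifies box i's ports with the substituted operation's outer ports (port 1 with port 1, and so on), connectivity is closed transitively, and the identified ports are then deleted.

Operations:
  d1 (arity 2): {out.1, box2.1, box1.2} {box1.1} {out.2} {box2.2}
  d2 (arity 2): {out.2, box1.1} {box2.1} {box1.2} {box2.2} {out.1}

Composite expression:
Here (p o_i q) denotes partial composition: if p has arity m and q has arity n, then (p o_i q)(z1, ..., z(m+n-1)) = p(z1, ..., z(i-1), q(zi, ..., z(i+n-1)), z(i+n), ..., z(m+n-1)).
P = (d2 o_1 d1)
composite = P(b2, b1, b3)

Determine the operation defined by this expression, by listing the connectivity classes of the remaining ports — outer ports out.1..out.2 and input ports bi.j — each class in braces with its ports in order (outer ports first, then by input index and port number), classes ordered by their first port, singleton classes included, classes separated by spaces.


{out.1} {out.2, b1.1, b2.2} {b1.2} {b2.1} {b3.1} {b3.2}

Connectivity passes through glued d2-boundaries; trace each wire chain.
d1 over (b2, b1) gives {out.1, b1.1, b2.2} {out.2} {b1.2} {b2.1}, out.j being that stage's outer ports
d2 over (b2, b1, b3) gives {out.1} {out.2, b1.1, b2.2} {b1.2} {b2.1} {b3.1} {b3.2}, out.j being that stage's outer ports


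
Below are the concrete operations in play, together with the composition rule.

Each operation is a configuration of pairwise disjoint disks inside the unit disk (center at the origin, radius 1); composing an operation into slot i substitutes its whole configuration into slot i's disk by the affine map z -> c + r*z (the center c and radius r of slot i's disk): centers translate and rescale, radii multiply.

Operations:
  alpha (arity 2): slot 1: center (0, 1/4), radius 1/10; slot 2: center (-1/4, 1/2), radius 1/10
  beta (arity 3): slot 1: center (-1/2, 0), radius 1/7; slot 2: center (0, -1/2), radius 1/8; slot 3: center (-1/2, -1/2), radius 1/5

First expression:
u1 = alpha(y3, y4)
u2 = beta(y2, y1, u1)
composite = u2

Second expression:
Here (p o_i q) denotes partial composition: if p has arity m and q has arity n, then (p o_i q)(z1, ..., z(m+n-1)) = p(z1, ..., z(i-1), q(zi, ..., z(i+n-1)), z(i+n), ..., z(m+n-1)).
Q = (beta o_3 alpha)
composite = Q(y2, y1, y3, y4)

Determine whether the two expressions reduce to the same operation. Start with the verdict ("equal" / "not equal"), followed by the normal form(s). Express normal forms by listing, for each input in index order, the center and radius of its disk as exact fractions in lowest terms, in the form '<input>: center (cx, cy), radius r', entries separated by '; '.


equal: each reduces to y1: center (0, -1/2), radius 1/8; y2: center (-1/2, 0), radius 1/7; y3: center (-1/2, -9/20), radius 1/50; y4: center (-11/20, -2/5), radius 1/50

Reducing the first expression gives y1: center (0, -1/2), radius 1/8; y2: center (-1/2, 0), radius 1/7; y3: center (-1/2, -9/20), radius 1/50; y4: center (-11/20, -2/5), radius 1/50
Reducing the second expression gives y1: center (0, -1/2), radius 1/8; y2: center (-1/2, 0), radius 1/7; y3: center (-1/2, -9/20), radius 1/50; y4: center (-11/20, -2/5), radius 1/50
Both agree, so they are equal.


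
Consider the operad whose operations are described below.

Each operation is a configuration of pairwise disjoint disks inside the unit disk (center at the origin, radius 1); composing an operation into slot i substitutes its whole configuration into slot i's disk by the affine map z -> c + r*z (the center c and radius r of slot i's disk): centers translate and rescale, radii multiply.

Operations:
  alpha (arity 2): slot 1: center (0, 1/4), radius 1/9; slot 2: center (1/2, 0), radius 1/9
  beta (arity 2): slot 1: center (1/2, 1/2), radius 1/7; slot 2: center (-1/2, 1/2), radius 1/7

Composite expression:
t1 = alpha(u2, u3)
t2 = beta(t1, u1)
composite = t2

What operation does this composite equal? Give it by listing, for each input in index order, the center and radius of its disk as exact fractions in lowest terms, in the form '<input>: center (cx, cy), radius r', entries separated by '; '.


u1: center (-1/2, 1/2), radius 1/7; u2: center (1/2, 15/28), radius 1/63; u3: center (4/7, 1/2), radius 1/63

Only the slot chain above each u matters under beta; compose those maps.
input u2: composing its 2 substitution steps yields center (1/2, 15/28), radius 1/63
input u3: composing its 2 substitution steps yields center (4/7, 1/2), radius 1/63
input u1: composing its 1 substitution step yields center (-1/2, 1/2), radius 1/7


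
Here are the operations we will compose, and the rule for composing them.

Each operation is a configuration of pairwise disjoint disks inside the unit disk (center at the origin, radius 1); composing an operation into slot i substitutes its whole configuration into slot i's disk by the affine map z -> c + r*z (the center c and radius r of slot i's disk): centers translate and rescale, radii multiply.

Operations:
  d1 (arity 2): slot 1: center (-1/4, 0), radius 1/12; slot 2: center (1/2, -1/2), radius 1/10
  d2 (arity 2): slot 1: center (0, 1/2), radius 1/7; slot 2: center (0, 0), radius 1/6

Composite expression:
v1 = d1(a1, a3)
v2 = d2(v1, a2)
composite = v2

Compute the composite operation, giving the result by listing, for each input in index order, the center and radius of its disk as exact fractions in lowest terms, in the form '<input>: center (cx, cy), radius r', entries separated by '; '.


a1: center (-1/28, 1/2), radius 1/84; a2: center (0, 0), radius 1/6; a3: center (1/14, 3/7), radius 1/70

Only the slot chain above each a matters under d2; compose those maps.
for a1, the 2-step affine chain lands on center (-1/28, 1/2), radius 1/84
for a3, the 2-step affine chain lands on center (1/14, 3/7), radius 1/70
for a2, the 1-step affine chain lands on center (0, 0), radius 1/6


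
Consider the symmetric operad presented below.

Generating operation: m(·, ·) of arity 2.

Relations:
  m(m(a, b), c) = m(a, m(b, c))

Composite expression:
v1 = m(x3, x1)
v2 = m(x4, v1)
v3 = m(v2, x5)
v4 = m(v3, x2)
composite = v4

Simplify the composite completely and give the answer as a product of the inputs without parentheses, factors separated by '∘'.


x4 ∘ x3 ∘ x1 ∘ x5 ∘ x2

Every regrouping of m is equal, so read the x-inputs in written order.
m(x3, x1) spells out as x3 ∘ x1
m(x4, m(x3, x1)) spells out as x4 ∘ x3 ∘ x1
m(m(x4, m(x3, x1)), x5) spells out as x4 ∘ x3 ∘ x1 ∘ x5
m(m(m(x4, m(x3, x1)), x5), x2) spells out as x4 ∘ x3 ∘ x1 ∘ x5 ∘ x2


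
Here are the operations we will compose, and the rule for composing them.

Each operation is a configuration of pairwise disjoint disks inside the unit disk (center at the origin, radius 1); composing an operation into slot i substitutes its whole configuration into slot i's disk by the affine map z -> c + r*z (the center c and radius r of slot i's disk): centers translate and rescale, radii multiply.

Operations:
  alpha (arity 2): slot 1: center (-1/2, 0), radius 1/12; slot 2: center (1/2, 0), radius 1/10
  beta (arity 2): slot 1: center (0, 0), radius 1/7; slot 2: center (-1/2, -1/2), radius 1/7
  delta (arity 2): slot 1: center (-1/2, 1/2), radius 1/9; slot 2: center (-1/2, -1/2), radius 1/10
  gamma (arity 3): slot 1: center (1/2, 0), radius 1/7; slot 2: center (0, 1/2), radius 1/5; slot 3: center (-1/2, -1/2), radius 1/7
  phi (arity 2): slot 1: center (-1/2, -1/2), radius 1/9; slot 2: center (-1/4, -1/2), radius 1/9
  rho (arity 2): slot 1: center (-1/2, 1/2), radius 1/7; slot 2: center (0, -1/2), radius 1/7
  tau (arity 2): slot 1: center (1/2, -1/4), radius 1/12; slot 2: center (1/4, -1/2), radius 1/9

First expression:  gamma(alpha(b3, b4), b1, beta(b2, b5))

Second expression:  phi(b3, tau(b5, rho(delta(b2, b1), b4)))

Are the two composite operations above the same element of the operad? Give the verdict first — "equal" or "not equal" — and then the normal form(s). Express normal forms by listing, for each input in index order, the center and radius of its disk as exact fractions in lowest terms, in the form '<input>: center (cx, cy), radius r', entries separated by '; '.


The first composite normalizes to b1: center (0, 1/2), radius 1/5; b2: center (-1/2, -1/2), radius 1/49; b3: center (3/7, 0), radius 1/84; b4: center (4/7, 0), radius 1/70; b5: center (-4/7, -4/7), radius 1/49
The second composite normalizes to b1: center (-130/567, -104/189), radius 1/5670; b2: center (-130/567, -311/567), radius 1/5103; b3: center (-1/2, -1/2), radius 1/9; b4: center (-2/9, -91/162), radius 1/567; b5: center (-7/36, -19/36), radius 1/108
The normal forms differ: not equal.

not equal; the first gives b1: center (0, 1/2), radius 1/5; b2: center (-1/2, -1/2), radius 1/49; b3: center (3/7, 0), radius 1/84; b4: center (4/7, 0), radius 1/70; b5: center (-4/7, -4/7), radius 1/49 and the second b1: center (-130/567, -104/189), radius 1/5670; b2: center (-130/567, -311/567), radius 1/5103; b3: center (-1/2, -1/2), radius 1/9; b4: center (-2/9, -91/162), radius 1/567; b5: center (-7/36, -19/36), radius 1/108


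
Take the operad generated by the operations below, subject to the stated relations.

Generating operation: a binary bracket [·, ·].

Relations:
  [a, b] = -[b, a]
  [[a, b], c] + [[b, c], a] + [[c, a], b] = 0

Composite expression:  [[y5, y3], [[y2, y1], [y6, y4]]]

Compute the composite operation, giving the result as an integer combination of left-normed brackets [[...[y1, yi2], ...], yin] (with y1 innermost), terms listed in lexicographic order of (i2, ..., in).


Expand each bracket as ab - ba; the y1-initial words give the coefficients.
Composite bracket: [[y5, y3], [[y2, y1], [y6, y4]]]
Under [a, b] = ab - ba we get 32 signed associative words (2^5 = 32).
Collect the words opening with y1:
  y1y2y4y6y3y5 (sign +1) contributes +[[[[[y1, y2], y4], y6], y3], y5]
  y1y2y4y6y5y3 (sign -1) contributes -[[[[[y1, y2], y4], y6], y5], y3]
  y1y2y6y4y3y5 (sign -1) contributes -[[[[[y1, y2], y6], y4], y3], y5]
  y1y2y6y4y5y3 (sign +1) contributes +[[[[[y1, y2], y6], y4], y5], y3]

[[[[[y1, y2], y4], y6], y3], y5] - [[[[[y1, y2], y4], y6], y5], y3] - [[[[[y1, y2], y6], y4], y3], y5] + [[[[[y1, y2], y6], y4], y5], y3]


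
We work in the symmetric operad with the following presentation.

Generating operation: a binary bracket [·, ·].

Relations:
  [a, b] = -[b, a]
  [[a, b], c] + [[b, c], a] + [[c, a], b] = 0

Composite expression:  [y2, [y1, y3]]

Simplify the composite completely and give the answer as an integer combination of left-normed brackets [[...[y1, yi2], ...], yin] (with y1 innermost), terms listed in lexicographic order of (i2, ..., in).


-[[y1, y3], y2]

Skip Jacobi rewriting: expand, keep y1-initial words, read off terms.
Composite bracket: [y2, [y1, y3]]
Applying ab - ba throughout gives 4 signed words (2^2 = 4).
Coefficients come from the y1-initial words:
  y1y3y2 (sign -1) contributes -[[y1, y3], y2]


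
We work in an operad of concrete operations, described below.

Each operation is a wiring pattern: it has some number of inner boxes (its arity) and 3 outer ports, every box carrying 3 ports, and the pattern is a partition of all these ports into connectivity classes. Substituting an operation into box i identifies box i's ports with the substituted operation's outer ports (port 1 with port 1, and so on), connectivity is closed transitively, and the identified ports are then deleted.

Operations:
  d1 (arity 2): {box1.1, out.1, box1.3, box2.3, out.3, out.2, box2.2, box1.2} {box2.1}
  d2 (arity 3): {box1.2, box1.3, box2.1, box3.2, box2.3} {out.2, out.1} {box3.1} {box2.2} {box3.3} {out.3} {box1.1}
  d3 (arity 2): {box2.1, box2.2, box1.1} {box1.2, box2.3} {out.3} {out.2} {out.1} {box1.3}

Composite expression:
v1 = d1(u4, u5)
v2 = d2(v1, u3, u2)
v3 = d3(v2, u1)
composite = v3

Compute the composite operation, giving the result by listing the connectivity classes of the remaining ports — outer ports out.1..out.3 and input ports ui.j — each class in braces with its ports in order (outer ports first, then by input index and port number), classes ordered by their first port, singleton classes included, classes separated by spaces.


{out.1} {out.2} {out.3} {u1.1, u1.2, u1.3} {u2.1} {u2.2, u3.1, u3.3, u4.1, u4.2, u4.3, u5.2, u5.3} {u2.3} {u3.2} {u5.1}

Substituting into d3 glues patterns; closure does the rest.
through d1, on inputs (u4, u5): {out.1, out.2, out.3, u4.1, u4.2, u4.3, u5.2, u5.3} {u5.1} (out.j = stage outer ports)
through d2, on inputs (u4, u5, u3, u2): {out.1, out.2} {out.3} {u2.1} {u2.2, u3.1, u3.3, u4.1, u4.2, u4.3, u5.2, u5.3} {u2.3} {u3.2} {u5.1} (out.j = stage outer ports)
through d3, on inputs (u4, u5, u3, u2, u1): {out.1} {out.2} {out.3} {u1.1, u1.2, u1.3} {u2.1} {u2.2, u3.1, u3.3, u4.1, u4.2, u4.3, u5.2, u5.3} {u2.3} {u3.2} {u5.1} (out.j = stage outer ports)


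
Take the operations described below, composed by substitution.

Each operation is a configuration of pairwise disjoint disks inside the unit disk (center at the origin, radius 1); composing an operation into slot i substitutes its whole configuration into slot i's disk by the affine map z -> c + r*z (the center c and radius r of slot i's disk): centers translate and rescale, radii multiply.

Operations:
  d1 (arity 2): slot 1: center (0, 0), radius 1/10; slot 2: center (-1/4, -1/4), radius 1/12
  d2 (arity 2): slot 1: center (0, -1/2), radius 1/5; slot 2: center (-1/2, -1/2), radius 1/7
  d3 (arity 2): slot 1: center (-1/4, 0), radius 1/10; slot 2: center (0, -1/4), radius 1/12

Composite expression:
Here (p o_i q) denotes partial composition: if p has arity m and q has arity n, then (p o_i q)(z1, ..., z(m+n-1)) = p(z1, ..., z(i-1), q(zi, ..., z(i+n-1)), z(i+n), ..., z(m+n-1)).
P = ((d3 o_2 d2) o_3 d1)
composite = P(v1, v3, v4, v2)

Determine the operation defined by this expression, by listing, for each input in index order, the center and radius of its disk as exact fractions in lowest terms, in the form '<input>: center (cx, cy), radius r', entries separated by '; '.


v1: center (-1/4, 0), radius 1/10; v2: center (-5/112, -33/112), radius 1/1008; v3: center (0, -7/24), radius 1/60; v4: center (-1/24, -7/24), radius 1/840


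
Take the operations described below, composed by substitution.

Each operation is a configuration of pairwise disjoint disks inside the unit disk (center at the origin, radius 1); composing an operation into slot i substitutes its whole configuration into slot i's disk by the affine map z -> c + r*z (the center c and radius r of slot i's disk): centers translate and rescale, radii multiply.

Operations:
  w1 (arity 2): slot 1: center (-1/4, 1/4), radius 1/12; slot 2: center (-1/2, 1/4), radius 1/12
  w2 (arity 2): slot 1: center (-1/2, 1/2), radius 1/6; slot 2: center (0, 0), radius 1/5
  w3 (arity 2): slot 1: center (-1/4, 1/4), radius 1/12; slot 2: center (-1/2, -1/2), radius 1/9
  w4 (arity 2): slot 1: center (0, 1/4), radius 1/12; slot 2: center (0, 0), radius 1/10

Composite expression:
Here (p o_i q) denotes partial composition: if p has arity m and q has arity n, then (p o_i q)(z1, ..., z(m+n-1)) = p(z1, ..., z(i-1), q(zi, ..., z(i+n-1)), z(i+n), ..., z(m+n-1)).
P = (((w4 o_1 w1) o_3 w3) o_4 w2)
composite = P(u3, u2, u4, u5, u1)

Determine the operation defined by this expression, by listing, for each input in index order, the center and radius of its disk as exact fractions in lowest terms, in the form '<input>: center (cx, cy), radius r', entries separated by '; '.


u1: center (-1/20, -1/20), radius 1/450; u2: center (-1/24, 13/48), radius 1/144; u3: center (-1/48, 13/48), radius 1/144; u4: center (-1/40, 1/40), radius 1/120; u5: center (-1/18, -2/45), radius 1/540

Below w4, radii multiply path by path; the u-disk centers shift.
input u3: composing its 2 substitution steps yields center (-1/48, 13/48), radius 1/144
input u2: composing its 2 substitution steps yields center (-1/24, 13/48), radius 1/144
input u4: composing its 2 substitution steps yields center (-1/40, 1/40), radius 1/120
input u5: composing its 3 substitution steps yields center (-1/18, -2/45), radius 1/540
input u1: composing its 3 substitution steps yields center (-1/20, -1/20), radius 1/450


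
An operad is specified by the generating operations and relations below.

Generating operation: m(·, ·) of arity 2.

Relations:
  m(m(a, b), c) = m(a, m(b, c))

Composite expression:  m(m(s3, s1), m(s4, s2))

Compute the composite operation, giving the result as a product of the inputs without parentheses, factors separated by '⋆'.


s3 ⋆ s1 ⋆ s4 ⋆ s2

All parenthesizations of m agree; list the s-inputs left to right.
m(s3, s1) unparenthesizes to s3 ⋆ s1
m(s4, s2) unparenthesizes to s4 ⋆ s2
m(m(s3, s1), m(s4, s2)) unparenthesizes to s3 ⋆ s1 ⋆ s4 ⋆ s2


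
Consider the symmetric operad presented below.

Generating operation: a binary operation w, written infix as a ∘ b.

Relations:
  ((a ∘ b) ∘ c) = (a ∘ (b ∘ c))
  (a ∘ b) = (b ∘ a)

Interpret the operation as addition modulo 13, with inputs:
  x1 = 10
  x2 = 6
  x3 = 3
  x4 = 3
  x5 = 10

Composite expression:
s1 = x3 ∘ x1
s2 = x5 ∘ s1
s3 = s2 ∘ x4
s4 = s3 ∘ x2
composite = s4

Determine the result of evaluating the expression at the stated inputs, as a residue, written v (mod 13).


6 (mod 13)

(x3 ∘ x1) = 0
(x5 ∘ (x3 ∘ x1)) = 10
((x5 ∘ (x3 ∘ x1)) ∘ x4) = 0
(((x5 ∘ (x3 ∘ x1)) ∘ x4) ∘ x2) = 6


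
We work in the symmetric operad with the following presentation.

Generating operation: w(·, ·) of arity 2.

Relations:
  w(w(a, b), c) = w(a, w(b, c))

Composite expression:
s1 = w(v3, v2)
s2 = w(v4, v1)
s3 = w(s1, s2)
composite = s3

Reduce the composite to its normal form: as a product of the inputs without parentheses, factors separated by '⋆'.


Under associativity of w, the answer is the v's in reading order.
w(v3, v2) collapses to v3 ⋆ v2
w(v4, v1) collapses to v4 ⋆ v1
w(w(v3, v2), w(v4, v1)) collapses to v3 ⋆ v2 ⋆ v4 ⋆ v1

v3 ⋆ v2 ⋆ v4 ⋆ v1


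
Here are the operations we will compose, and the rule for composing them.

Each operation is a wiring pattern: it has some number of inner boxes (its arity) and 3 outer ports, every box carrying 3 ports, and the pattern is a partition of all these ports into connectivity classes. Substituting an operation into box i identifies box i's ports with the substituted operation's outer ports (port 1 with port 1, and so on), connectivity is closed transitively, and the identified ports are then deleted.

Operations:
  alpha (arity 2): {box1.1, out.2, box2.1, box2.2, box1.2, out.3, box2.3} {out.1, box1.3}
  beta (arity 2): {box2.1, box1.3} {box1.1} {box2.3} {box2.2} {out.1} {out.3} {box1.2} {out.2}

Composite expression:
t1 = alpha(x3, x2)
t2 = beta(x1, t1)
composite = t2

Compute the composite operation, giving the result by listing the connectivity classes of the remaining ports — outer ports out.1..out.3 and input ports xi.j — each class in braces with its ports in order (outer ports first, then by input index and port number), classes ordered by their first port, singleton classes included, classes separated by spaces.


{out.1} {out.2} {out.3} {x1.1} {x1.2} {x1.3, x3.3} {x2.1, x2.2, x2.3, x3.1, x3.2}


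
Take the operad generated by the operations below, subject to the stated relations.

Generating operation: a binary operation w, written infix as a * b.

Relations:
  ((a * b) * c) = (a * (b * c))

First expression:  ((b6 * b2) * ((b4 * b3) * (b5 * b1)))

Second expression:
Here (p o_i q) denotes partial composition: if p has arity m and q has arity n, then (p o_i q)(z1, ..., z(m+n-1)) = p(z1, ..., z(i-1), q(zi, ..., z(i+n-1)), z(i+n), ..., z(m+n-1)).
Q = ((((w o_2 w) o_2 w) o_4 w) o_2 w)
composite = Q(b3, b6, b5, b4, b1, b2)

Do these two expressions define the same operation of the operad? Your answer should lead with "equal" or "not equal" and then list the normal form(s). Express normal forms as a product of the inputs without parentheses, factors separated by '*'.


not equal; the first gives b6 * b2 * b4 * b3 * b5 * b1 and the second b3 * b6 * b5 * b4 * b1 * b2

The first expression, normalized: b6 * b2 * b4 * b3 * b5 * b1
The second expression, normalized: b3 * b6 * b5 * b4 * b1 * b2
No match — not equal.


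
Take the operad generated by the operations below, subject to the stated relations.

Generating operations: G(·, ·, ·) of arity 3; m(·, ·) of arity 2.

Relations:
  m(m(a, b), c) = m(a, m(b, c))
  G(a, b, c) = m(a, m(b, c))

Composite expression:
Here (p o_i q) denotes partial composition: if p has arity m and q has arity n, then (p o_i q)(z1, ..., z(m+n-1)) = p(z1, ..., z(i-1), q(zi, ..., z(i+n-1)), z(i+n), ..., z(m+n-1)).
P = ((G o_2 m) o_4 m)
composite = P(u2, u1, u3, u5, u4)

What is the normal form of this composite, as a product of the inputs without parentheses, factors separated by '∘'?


u2 ∘ u1 ∘ u3 ∘ u5 ∘ u4

Under associativity of G, the answer is the u's in reading order.
m(u1, u3) collapses to u1 ∘ u3
m(u5, u4) collapses to u5 ∘ u4
G(u2, m(u1, u3), m(u5, u4)) collapses to u2 ∘ u1 ∘ u3 ∘ u5 ∘ u4


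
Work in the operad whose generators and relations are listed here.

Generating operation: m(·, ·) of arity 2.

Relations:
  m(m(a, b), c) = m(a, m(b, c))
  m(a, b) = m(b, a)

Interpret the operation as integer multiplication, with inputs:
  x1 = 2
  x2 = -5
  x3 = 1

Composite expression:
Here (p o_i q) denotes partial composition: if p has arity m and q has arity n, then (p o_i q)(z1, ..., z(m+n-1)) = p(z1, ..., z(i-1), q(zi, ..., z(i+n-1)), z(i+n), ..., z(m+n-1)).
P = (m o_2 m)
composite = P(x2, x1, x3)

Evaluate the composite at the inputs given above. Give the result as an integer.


-10

m(x1, x3) = 2
m(x2, m(x1, x3)) = -10


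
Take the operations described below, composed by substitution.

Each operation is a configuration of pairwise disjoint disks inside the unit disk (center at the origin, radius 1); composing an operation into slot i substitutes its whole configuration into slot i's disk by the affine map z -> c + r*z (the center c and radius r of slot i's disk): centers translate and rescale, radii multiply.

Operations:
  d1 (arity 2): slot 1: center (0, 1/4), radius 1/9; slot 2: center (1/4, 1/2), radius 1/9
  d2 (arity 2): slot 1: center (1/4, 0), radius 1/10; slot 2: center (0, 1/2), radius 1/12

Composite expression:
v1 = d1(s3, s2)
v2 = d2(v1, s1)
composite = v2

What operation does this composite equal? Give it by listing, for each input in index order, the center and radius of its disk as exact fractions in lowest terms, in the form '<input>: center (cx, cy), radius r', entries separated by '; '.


s1: center (0, 1/2), radius 1/12; s2: center (11/40, 1/20), radius 1/90; s3: center (1/4, 1/40), radius 1/90


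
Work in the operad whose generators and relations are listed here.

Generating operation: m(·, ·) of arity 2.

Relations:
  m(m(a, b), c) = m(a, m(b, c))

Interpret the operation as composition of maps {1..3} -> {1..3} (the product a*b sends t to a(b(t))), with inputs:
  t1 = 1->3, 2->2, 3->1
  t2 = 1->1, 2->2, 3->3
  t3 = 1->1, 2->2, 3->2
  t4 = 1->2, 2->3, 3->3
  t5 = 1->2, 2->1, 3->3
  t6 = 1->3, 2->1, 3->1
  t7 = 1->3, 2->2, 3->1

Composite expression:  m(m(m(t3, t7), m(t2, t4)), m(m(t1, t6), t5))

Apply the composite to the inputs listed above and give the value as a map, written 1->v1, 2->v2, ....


1->1, 2->2, 3->1

m(t3, t7) = 1->2, 2->2, 3->1
m(t2, t4) = 1->2, 2->3, 3->3
m(m(t3, t7), m(t2, t4)) = 1->2, 2->1, 3->1
m(t1, t6) = 1->1, 2->3, 3->3
m(m(t1, t6), t5) = 1->3, 2->1, 3->3
m(m(m(t3, t7), m(t2, t4)), m(m(t1, t6), t5)) = 1->1, 2->2, 3->1


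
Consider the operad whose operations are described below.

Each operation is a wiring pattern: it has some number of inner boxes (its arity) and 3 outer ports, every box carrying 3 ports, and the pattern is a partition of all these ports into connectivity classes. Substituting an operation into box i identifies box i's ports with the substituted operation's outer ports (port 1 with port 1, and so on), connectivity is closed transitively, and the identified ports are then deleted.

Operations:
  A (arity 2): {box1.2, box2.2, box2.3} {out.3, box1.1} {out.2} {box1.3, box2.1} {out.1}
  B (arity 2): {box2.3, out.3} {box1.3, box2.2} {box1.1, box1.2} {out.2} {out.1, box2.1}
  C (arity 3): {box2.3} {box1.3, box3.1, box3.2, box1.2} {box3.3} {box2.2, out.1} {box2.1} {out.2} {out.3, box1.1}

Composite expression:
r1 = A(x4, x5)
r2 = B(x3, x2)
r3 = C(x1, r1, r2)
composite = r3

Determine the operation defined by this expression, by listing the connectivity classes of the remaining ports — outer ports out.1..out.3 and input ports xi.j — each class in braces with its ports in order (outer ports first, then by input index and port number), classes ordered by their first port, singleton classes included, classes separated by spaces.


{out.1} {out.2} {out.3, x1.1} {x1.2, x1.3, x2.1} {x2.2, x3.3} {x2.3} {x3.1, x3.2} {x4.1} {x4.2, x5.2, x5.3} {x4.3, x5.1}

Connectivity passes through glued C-boundaries; trace each wire chain.
composing A on (x4, x5), with out.j its own outer ports: {out.1} {out.2} {out.3, x4.1} {x4.2, x5.2, x5.3} {x4.3, x5.1}
composing B on (x3, x2), with out.j its own outer ports: {out.1, x2.1} {out.2} {out.3, x2.3} {x2.2, x3.3} {x3.1, x3.2}
composing C on (x1, x4, x5, x3, x2), with out.j its own outer ports: {out.1} {out.2} {out.3, x1.1} {x1.2, x1.3, x2.1} {x2.2, x3.3} {x2.3} {x3.1, x3.2} {x4.1} {x4.2, x5.2, x5.3} {x4.3, x5.1}


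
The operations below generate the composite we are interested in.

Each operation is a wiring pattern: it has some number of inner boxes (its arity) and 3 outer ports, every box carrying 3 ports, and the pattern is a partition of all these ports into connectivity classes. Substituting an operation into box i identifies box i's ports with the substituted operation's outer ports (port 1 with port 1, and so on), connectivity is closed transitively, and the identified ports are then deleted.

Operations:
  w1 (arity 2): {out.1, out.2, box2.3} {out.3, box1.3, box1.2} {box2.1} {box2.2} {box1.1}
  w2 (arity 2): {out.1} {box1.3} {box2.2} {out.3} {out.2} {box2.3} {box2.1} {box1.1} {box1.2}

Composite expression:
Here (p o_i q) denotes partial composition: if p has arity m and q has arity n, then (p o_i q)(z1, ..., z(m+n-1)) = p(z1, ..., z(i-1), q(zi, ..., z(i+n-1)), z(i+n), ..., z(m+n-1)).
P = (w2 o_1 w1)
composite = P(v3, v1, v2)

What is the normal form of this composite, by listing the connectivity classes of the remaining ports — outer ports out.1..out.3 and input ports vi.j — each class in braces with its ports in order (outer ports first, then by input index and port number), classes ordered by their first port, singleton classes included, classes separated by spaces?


{out.1} {out.2} {out.3} {v1.1} {v1.2} {v1.3} {v2.1} {v2.2} {v2.3} {v3.1} {v3.2, v3.3}

Substituting into w2 glues patterns; closure does the rest.
through w1, on inputs (v3, v1): {out.1, out.2, v1.3} {out.3, v3.2, v3.3} {v1.1} {v1.2} {v3.1} (out.j = stage outer ports)
through w2, on inputs (v3, v1, v2): {out.1} {out.2} {out.3} {v1.1} {v1.2} {v1.3} {v2.1} {v2.2} {v2.3} {v3.1} {v3.2, v3.3} (out.j = stage outer ports)


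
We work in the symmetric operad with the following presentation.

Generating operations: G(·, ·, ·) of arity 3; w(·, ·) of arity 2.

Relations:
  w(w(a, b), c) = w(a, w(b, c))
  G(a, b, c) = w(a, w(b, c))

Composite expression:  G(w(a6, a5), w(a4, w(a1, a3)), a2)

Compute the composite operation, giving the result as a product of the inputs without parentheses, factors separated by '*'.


a6 * a5 * a4 * a1 * a3 * a2

The G-tree's shape is irrelevant; the a-reading-order decides.
w(a6, a5) collapses to a6 * a5
w(a1, a3) collapses to a1 * a3
w(a4, w(a1, a3)) collapses to a4 * a1 * a3
G(w(a6, a5), w(a4, w(a1, a3)), a2) collapses to a6 * a5 * a4 * a1 * a3 * a2


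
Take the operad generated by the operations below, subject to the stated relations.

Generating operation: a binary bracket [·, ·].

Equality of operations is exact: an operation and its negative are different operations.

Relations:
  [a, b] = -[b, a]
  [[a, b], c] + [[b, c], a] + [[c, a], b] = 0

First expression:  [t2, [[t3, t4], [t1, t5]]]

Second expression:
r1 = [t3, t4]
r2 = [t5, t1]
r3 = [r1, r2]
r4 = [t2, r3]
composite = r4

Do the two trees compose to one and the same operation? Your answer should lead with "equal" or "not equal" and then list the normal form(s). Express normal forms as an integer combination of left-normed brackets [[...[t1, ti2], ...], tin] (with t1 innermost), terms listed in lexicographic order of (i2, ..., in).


The first composite normalizes to [[[[t1, t5], t3], t4], t2] - [[[[t1, t5], t4], t3], t2]
The second composite normalizes to -[[[[t1, t5], t3], t4], t2] + [[[[t1, t5], t4], t3], t2]
Distinct normal forms: not equal.

not equal: they reduce to [[[[t1, t5], t3], t4], t2] - [[[[t1, t5], t4], t3], t2] and -[[[[t1, t5], t3], t4], t2] + [[[[t1, t5], t4], t3], t2]


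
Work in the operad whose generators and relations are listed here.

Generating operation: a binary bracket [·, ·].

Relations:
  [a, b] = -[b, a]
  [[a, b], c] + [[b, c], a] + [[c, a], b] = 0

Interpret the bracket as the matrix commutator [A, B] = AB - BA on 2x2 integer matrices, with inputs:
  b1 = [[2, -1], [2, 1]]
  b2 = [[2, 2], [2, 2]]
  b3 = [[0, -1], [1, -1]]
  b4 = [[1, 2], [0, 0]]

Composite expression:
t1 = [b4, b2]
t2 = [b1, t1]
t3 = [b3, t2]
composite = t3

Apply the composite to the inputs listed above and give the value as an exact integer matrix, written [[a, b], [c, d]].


[b4, b2] = [[4, 2], [-2, -4]]
[b1, [b4, b2]] = [[-2, 10], [18, 2]]
[b3, [b1, [b4, b2]]] = [[-28, 6], [-22, 28]]

[[-28, 6], [-22, 28]]


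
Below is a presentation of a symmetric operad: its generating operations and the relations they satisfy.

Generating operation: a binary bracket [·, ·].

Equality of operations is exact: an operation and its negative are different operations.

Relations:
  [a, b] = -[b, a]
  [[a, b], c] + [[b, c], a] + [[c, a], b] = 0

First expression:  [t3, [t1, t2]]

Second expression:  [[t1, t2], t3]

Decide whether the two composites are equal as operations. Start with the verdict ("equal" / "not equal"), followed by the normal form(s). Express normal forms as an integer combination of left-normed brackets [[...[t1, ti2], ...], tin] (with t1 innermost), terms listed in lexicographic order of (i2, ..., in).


not equal; first: -[[t1, t2], t3]; second: [[t1, t2], t3]

Reducing the first expression gives -[[t1, t2], t3]
Reducing the second expression gives [[t1, t2], t3]
The forms do not match — not equal.


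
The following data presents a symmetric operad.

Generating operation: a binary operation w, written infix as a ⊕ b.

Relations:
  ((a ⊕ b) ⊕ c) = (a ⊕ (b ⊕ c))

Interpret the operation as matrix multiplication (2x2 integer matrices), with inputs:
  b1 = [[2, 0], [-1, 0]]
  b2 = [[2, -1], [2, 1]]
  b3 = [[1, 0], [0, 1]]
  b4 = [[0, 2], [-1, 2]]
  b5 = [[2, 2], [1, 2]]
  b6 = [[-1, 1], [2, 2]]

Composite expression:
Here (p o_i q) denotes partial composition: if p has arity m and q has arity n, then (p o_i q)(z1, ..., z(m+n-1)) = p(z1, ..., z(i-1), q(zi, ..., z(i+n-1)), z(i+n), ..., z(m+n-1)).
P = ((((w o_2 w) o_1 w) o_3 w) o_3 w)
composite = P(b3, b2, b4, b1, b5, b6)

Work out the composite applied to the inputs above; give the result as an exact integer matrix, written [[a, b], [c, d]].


[[0, 0], [-16, -48]]

(b3 ⊕ b2) = [[2, -1], [2, 1]]
(b4 ⊕ b1) = [[-2, 0], [-4, 0]]
((b4 ⊕ b1) ⊕ b5) = [[-4, -4], [-8, -8]]
(((b4 ⊕ b1) ⊕ b5) ⊕ b6) = [[-4, -12], [-8, -24]]
((b3 ⊕ b2) ⊕ (((b4 ⊕ b1) ⊕ b5) ⊕ b6)) = [[0, 0], [-16, -48]]
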